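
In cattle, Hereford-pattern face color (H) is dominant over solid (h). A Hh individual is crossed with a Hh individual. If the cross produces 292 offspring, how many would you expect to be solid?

Punnett square for Hh × Hh:
Offspring genotypes: 1 HH, 2 Hh, 1 hh
Hereford-pattern: 3, solid: 1
solid: 1 out of 4 → fraction 1/4
Expected count = 1/4 × 292 = 73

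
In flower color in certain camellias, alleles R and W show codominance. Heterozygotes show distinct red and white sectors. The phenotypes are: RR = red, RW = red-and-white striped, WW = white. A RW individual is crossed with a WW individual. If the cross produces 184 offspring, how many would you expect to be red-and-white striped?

Punnett square for RW × WW:
Offspring genotypes: 2 RW, 2 WW
Phenotype counts: 2 red-and-white striped, 2 white
red-and-white striped: 2 out of 4 → fraction 1/2
Expected count = 1/2 × 184 = 92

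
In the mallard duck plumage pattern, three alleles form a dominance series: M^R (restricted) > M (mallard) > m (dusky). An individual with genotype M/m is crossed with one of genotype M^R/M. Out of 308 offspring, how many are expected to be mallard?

Cross: M/m × M^R/M
Allele dominance: M^R > M > m
Offspring genotypes: 1 M^R/M, 1 M/M, 1 M^R/m, 1 M/m
Phenotype counts: 2 restricted, 2 mallard
mallard: 2 out of 4 → fraction 1/2
Expected count = 1/2 × 308 = 154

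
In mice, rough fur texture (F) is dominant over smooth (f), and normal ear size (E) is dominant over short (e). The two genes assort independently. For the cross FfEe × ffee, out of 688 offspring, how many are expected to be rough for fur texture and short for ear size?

Dihybrid cross FfEe × ffee — consider each gene separately:
fur texture: Ff × ff → 2 Ff, 2 ff → 2 F_ : 2 ff (out of 4)
ear size: Ee × ee → 2 Ee, 2 ee → 2 E_ : 2 ee (out of 4)
Looking for: rough (F_) and short (ee)
P(rough) = 2/4, P(short) = 2/4
P(both) = 2/4 × 2/4 = 4/16 = 1/4
Expected count = 1/4 × 688 = 172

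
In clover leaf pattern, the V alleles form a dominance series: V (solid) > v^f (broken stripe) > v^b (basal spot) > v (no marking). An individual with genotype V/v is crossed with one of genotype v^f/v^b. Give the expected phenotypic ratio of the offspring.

Cross: V/v × v^f/v^b
Allele dominance: V > v^f > v^b > v
Offspring genotypes: 1 V/v^f, 1 V/v^b, 1 v^f/v, 1 v^b/v
Phenotype counts: 2 solid, 1 broken stripe, 1 basal spot
Ratio: 2 solid : 1 broken stripe : 1 basal spot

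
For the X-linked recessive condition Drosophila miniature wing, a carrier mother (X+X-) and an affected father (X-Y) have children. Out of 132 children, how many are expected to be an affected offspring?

Cross: X+X- × X-Y
Offspring: 1 X+X-, 1 X+Y, 1 X-X-, 1 X-Y
Probability of an affected offspring: 2/4 = 1/2
Expected count = 1/2 × 132 = 66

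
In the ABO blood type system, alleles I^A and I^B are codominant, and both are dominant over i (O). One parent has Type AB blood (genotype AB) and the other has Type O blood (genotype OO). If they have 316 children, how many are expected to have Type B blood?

Cross: AB × OO
Possible offspring genotypes: 2 AO, 2 BO
Blood type counts: 2 Type A, 2 Type B
Probability of Type B: 2/4 = 1/2
Expected count = 1/2 × 316 = 158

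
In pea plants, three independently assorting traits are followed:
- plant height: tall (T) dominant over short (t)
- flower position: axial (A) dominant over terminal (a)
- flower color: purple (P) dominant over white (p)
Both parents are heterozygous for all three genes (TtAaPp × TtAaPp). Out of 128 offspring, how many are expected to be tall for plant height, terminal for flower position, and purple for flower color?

Trihybrid cross: TtAaPp × TtAaPp
Each trait segregates independently with a 3:1 phenotypic ratio, so each gene contributes 3/4 (dominant) or 1/4 (recessive).
Target: tall (plant height), terminal (flower position), purple (flower color)
Probability = product of independent per-trait probabilities
= 3/4 × 1/4 × 3/4 = 9/64
Expected count = 9/64 × 128 = 18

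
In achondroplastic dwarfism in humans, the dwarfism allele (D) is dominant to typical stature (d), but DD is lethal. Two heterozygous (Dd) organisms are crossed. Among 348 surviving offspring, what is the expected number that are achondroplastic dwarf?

Cross: Dd × Dd
Punnett square offspring (before lethality): 1 DD, 2 Dd, 1 dd
The DD genotype is lethal (embryos die); surviving offspring: 2 Dd, 1 dd
achondroplastic dwarf: 2 out of 3 → fraction 2/3
Expected count = 2/3 × 348 = 232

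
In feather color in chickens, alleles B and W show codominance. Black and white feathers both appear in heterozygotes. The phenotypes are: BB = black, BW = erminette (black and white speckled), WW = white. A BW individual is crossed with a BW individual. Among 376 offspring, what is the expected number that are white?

Punnett square for BW × BW:
Offspring genotypes: 1 BB, 2 BW, 1 WW
Phenotype counts: 1 black, 2 erminette (black and white speckled), 1 white
white: 1 out of 4 → fraction 1/4
Expected count = 1/4 × 376 = 94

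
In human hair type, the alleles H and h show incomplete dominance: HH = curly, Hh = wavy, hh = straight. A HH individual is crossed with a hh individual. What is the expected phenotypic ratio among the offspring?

Punnett square for HH × hh:
Offspring genotypes: 4 Hh
Phenotype counts: 4 wavy
Ratio: all wavy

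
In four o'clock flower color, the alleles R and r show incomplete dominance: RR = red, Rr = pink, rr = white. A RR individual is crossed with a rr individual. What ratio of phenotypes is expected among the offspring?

Punnett square for RR × rr:
Offspring genotypes: 4 Rr
Phenotype counts: 4 pink
Ratio: all pink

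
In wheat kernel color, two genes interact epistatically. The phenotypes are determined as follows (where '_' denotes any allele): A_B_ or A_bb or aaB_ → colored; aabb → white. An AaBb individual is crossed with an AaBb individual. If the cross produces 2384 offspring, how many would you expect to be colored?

Cross: AaBb × AaBb — consider each gene separately:
A gene: Aa × Aa → 1 AA, 2 Aa, 1 aa → 3 A_ : 1 aa (out of 4)
B gene: Bb × Bb → 1 BB, 2 Bb, 1 bb → 3 B_ : 1 bb (out of 4)
Genotype classes (out of 4 × 4 = 16): A_B_ = 3×3 = 9; A_bb = 3×1 = 3; aaB_ = 1×3 = 3; aabb = 1×1 = 1
Apply the phenotype rules: A_B_ (9) + A_bb (3) + aaB_ (3) → colored; aabb (1) → white
Phenotype counts (out of 16): 15 colored, 1 white
colored: 15 out of 16 → fraction 15/16
Expected count = 15/16 × 2384 = 2235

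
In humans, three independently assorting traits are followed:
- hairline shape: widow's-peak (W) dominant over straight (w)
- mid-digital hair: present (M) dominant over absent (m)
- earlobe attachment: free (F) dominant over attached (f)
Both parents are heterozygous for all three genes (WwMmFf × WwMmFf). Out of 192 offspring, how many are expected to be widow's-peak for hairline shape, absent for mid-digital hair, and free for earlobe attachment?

Trihybrid cross: WwMmFf × WwMmFf
Each trait segregates independently with a 3:1 phenotypic ratio, so each gene contributes 3/4 (dominant) or 1/4 (recessive).
Target: widow's-peak (hairline shape), absent (mid-digital hair), free (earlobe attachment)
Probability = product of independent per-trait probabilities
= 3/4 × 1/4 × 3/4 = 9/64
Expected count = 9/64 × 192 = 27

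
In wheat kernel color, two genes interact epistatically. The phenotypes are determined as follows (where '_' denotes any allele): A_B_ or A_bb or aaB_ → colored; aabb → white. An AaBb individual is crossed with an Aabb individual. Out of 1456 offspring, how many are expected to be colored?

Cross: AaBb × Aabb — consider each gene separately:
A gene: Aa × Aa → 1 AA, 2 Aa, 1 aa → 3 A_ : 1 aa (out of 4)
B gene: Bb × bb → 2 Bb, 2 bb → 2 B_ : 2 bb (out of 4)
Genotype classes (out of 4 × 4 = 16): A_B_ = 3×2 = 6; A_bb = 3×2 = 6; aaB_ = 1×2 = 2; aabb = 1×2 = 2
Apply the phenotype rules: A_B_ (6) + A_bb (6) + aaB_ (2) → colored; aabb (2) → white
Phenotype counts (out of 16): 14 colored, 2 white
colored: 14 out of 16 → fraction 7/8
Expected count = 7/8 × 1456 = 1274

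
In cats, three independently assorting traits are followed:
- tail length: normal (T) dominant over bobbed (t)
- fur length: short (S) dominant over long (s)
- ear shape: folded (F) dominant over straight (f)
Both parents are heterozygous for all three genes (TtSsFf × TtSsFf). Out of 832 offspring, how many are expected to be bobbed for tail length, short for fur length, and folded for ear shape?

Trihybrid cross: TtSsFf × TtSsFf
Each trait segregates independently with a 3:1 phenotypic ratio, so each gene contributes 3/4 (dominant) or 1/4 (recessive).
Target: bobbed (tail length), short (fur length), folded (ear shape)
Probability = product of independent per-trait probabilities
= 1/4 × 3/4 × 3/4 = 9/64
Expected count = 9/64 × 832 = 117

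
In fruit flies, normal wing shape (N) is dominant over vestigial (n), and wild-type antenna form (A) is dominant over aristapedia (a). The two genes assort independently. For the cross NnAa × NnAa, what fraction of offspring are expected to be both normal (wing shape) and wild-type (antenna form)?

Dihybrid cross NnAa × NnAa — consider each gene separately:
wing shape: Nn × Nn → 1 NN, 2 Nn, 1 nn → 3 N_ : 1 nn (out of 4)
antenna form: Aa × Aa → 1 AA, 2 Aa, 1 aa → 3 A_ : 1 aa (out of 4)
Looking for: normal (N_) and wild-type (A_)
P(normal) = 3/4, P(wild-type) = 3/4
P(both) = 3/4 × 3/4 = 9/16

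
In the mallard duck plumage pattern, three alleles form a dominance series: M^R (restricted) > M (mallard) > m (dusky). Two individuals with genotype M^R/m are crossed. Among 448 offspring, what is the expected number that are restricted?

Cross: M^R/m × M^R/m
Allele dominance: M^R > M > m
Offspring genotypes: 1 M^R/M^R, 2 M^R/m, 1 m/m
Phenotype counts: 3 restricted, 1 dusky
restricted: 3 out of 4 → fraction 3/4
Expected count = 3/4 × 448 = 336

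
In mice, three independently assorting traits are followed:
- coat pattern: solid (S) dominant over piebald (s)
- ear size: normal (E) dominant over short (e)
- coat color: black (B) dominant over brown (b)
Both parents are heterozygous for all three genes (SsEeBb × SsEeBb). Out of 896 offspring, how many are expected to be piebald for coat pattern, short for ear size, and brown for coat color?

Trihybrid cross: SsEeBb × SsEeBb
Each trait segregates independently with a 3:1 phenotypic ratio, so each gene contributes 3/4 (dominant) or 1/4 (recessive).
Target: piebald (coat pattern), short (ear size), brown (coat color)
Probability = product of independent per-trait probabilities
= 1/4 × 1/4 × 1/4 = 1/64
Expected count = 1/64 × 896 = 14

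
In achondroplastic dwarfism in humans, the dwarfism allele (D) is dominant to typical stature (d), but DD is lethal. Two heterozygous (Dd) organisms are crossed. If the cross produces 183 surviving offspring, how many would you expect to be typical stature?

Cross: Dd × Dd
Punnett square offspring (before lethality): 1 DD, 2 Dd, 1 dd
The DD genotype is lethal (embryos die); surviving offspring: 2 Dd, 1 dd
typical stature: 1 out of 3 → fraction 1/3
Expected count = 1/3 × 183 = 61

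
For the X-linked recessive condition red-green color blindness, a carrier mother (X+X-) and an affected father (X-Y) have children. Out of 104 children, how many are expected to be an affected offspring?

Cross: X+X- × X-Y
Offspring: 1 X+X-, 1 X+Y, 1 X-X-, 1 X-Y
Probability of an affected offspring: 2/4 = 1/2
Expected count = 1/2 × 104 = 52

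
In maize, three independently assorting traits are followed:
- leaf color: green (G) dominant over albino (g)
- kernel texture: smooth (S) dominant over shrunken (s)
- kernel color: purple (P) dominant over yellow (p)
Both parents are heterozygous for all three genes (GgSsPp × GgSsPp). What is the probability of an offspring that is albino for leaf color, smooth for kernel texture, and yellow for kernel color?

Trihybrid cross: GgSsPp × GgSsPp
Each trait segregates independently with a 3:1 phenotypic ratio, so each gene contributes 3/4 (dominant) or 1/4 (recessive).
Target: albino (leaf color), smooth (kernel texture), yellow (kernel color)
Probability = product of independent per-trait probabilities
= 1/4 × 3/4 × 1/4 = 3/64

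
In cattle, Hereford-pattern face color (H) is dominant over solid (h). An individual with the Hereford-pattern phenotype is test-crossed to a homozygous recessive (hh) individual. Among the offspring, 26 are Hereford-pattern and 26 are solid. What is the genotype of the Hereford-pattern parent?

Test cross: ? × hh
Offspring: 26 Hereford-pattern, 26 solid — approximately 1:1.
A 1:1 ratio in a test cross indicates the unknown parent is heterozygous (Hh).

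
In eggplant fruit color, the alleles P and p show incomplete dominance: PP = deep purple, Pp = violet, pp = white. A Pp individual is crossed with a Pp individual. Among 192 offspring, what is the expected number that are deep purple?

Punnett square for Pp × Pp:
Offspring genotypes: 1 PP, 2 Pp, 1 pp
Phenotype counts: 1 deep purple, 2 violet, 1 white
deep purple: 1 out of 4 → fraction 1/4
Expected count = 1/4 × 192 = 48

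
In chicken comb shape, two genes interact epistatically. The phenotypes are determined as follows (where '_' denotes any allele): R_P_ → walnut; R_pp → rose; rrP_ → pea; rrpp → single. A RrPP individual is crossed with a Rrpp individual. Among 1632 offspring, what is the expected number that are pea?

Cross: RrPP × Rrpp — consider each gene separately:
R gene: Rr × Rr → 1 RR, 2 Rr, 1 rr → 3 R_ : 1 rr (out of 4)
P gene: PP × pp → 4 Pp → 4 P_ (out of 4)
Genotype classes (out of 4 × 4 = 16): R_P_ = 3×4 = 12; rrP_ = 1×4 = 4
Apply the phenotype rules: R_P_ (12) → walnut; rrP_ (4) → pea
Phenotype counts (out of 16): 12 walnut, 4 pea
pea: 4 out of 16 → fraction 1/4
Expected count = 1/4 × 1632 = 408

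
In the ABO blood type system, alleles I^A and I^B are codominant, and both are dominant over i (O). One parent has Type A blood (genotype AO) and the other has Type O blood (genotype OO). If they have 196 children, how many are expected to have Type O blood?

Cross: AO × OO
Possible offspring genotypes: 2 AO, 2 OO
Blood type counts: 2 Type A, 2 Type O
Probability of Type O: 2/4 = 1/2
Expected count = 1/2 × 196 = 98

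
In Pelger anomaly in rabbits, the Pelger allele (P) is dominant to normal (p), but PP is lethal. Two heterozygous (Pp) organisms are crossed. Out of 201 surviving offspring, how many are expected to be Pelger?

Cross: Pp × Pp
Punnett square offspring (before lethality): 1 PP, 2 Pp, 1 pp
The PP genotype is lethal (embryos die); surviving offspring: 2 Pp, 1 pp
Pelger: 2 out of 3 → fraction 2/3
Expected count = 2/3 × 201 = 134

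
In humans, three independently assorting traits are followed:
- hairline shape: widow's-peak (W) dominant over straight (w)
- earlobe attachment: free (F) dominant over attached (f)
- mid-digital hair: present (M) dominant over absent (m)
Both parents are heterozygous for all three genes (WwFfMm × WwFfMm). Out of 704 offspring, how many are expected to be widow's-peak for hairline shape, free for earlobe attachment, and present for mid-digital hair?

Trihybrid cross: WwFfMm × WwFfMm
Each trait segregates independently with a 3:1 phenotypic ratio, so each gene contributes 3/4 (dominant) or 1/4 (recessive).
Target: widow's-peak (hairline shape), free (earlobe attachment), present (mid-digital hair)
Probability = product of independent per-trait probabilities
= 3/4 × 3/4 × 3/4 = 27/64
Expected count = 27/64 × 704 = 297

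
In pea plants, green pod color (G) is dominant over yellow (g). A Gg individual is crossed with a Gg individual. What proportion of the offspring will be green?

Punnett square for Gg × Gg:
Offspring genotypes: 1 GG, 2 Gg, 1 gg
green: 3, yellow: 1
green: 3 out of 4
Probability: 3/4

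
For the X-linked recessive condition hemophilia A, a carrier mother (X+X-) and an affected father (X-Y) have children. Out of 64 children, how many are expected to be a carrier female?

Cross: X+X- × X-Y
Offspring: 1 X+X-, 1 X+Y, 1 X-X-, 1 X-Y
Probability of a carrier female: 1/4
Expected count = 1/4 × 64 = 16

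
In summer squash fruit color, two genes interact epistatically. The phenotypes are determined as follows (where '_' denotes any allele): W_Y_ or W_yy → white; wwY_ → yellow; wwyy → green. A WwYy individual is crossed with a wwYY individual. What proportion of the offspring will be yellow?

Cross: WwYy × wwYY — consider each gene separately:
W gene: Ww × ww → 2 Ww, 2 ww → 2 W_ : 2 ww (out of 4)
Y gene: Yy × YY → 2 YY, 2 Yy → 4 Y_ (out of 4)
Genotype classes (out of 4 × 4 = 16): W_Y_ = 2×4 = 8; wwY_ = 2×4 = 8
Apply the phenotype rules: W_Y_ (8) → white; wwY_ (8) → yellow
Phenotype counts (out of 16): 8 white, 8 yellow
yellow: 8 out of 16
Probability: 8/16 = 1/2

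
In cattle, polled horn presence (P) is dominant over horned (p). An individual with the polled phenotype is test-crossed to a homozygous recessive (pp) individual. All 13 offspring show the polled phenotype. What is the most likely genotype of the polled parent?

Test cross: ? × pp
All offspring are polled.
If the unknown parent were heterozygous (Pp), about half of 13 offspring would be horned; none are. The unknown parent is most likely homozygous dominant (PP).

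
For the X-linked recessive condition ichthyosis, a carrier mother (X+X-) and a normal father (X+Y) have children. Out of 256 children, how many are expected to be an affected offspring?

Cross: X+X- × X+Y
Offspring: 1 X+X+, 1 X+Y, 1 X+X-, 1 X-Y
Probability of an affected offspring: 1/4
Expected count = 1/4 × 256 = 64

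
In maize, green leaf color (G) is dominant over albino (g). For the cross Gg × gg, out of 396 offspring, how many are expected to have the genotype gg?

Punnett square for Gg × gg:
Offspring genotypes: 2 Gg, 2 gg
Total offspring: 4
Count with target: 2
Probability: 2/4 = 1/2
Expected count = 1/2 × 396 = 198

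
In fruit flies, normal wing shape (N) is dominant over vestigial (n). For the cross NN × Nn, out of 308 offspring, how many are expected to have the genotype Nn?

Punnett square for NN × Nn:
Offspring genotypes: 2 NN, 2 Nn
Total offspring: 4
Count with target: 2
Probability: 2/4 = 1/2
Expected count = 1/2 × 308 = 154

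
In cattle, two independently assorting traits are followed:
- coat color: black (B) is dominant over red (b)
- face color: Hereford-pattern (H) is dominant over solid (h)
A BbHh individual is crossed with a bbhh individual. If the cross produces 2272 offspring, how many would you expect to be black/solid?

Dihybrid cross BbHh × bbhh — consider each gene separately:
coat color: Bb × bb → 2 Bb, 2 bb → 2 B_ : 2 bb (out of 4)
face color: Hh × hh → 2 Hh, 2 hh → 2 H_ : 2 hh (out of 4)
Combine (counts out of 4 × 4 = 16): black/Hereford-pattern (B_H_) = 2×2 = 4; black/solid (B_hh) = 2×2 = 4; red/Hereford-pattern (bbH_) = 2×2 = 4; red/solid (bbhh) = 2×2 = 4
Phenotype counts (out of 16): 4 black/Hereford-pattern, 4 black/solid, 4 red/Hereford-pattern, 4 red/solid
black/solid: 4 out of 16 → fraction 1/4
Expected count = 1/4 × 2272 = 568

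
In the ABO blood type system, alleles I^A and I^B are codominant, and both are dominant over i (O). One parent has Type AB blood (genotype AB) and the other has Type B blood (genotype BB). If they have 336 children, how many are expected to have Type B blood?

Cross: AB × BB
Possible offspring genotypes: 2 AB, 2 BB
Blood type counts: 2 Type AB, 2 Type B
Probability of Type B: 2/4 = 1/2
Expected count = 1/2 × 336 = 168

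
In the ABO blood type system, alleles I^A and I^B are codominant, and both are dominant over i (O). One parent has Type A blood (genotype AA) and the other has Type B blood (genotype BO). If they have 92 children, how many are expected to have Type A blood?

Cross: AA × BO
Possible offspring genotypes: 2 AB, 2 AO
Blood type counts: 2 Type AB, 2 Type A
Probability of Type A: 2/4 = 1/2
Expected count = 1/2 × 92 = 46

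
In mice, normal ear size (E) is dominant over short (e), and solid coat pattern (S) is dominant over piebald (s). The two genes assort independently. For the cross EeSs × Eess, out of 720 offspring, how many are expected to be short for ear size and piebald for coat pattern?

Dihybrid cross EeSs × Eess — consider each gene separately:
ear size: Ee × Ee → 1 EE, 2 Ee, 1 ee → 3 E_ : 1 ee (out of 4)
coat pattern: Ss × ss → 2 Ss, 2 ss → 2 S_ : 2 ss (out of 4)
Looking for: short (ee) and piebald (ss)
P(short) = 1/4, P(piebald) = 2/4
P(both) = 1/4 × 2/4 = 2/16 = 1/8
Expected count = 1/8 × 720 = 90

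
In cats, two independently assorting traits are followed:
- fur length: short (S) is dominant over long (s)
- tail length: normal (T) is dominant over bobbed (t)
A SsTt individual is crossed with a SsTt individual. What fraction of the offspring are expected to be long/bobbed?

Dihybrid cross SsTt × SsTt — consider each gene separately:
fur length: Ss × Ss → 1 SS, 2 Ss, 1 ss → 3 S_ : 1 ss (out of 4)
tail length: Tt × Tt → 1 TT, 2 Tt, 1 tt → 3 T_ : 1 tt (out of 4)
Combine (counts out of 4 × 4 = 16): short/normal (S_T_) = 3×3 = 9; short/bobbed (S_tt) = 3×1 = 3; long/normal (ssT_) = 1×3 = 3; long/bobbed (sstt) = 1×1 = 1
Phenotype counts (out of 16): 9 short/normal, 3 short/bobbed, 3 long/normal, 1 long/bobbed
long/bobbed: 1 out of 16
Probability: 1/16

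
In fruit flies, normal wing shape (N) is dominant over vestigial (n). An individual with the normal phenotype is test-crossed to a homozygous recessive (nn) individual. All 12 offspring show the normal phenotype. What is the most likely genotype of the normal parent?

Test cross: ? × nn
All offspring are normal.
If the unknown parent were heterozygous (Nn), about half of 12 offspring would be vestigial; none are. The unknown parent is most likely homozygous dominant (NN).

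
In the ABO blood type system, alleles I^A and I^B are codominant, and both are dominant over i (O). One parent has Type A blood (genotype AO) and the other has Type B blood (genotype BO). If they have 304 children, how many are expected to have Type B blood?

Cross: AO × BO
Possible offspring genotypes: 1 AB, 1 AO, 1 BO, 1 OO
Blood type counts: 1 Type AB, 1 Type A, 1 Type B, 1 Type O
Probability of Type B: 1/4
Expected count = 1/4 × 304 = 76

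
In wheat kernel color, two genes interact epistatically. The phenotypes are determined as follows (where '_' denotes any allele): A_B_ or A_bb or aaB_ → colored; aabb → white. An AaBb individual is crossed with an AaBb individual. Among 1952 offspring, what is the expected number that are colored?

Cross: AaBb × AaBb — consider each gene separately:
A gene: Aa × Aa → 1 AA, 2 Aa, 1 aa → 3 A_ : 1 aa (out of 4)
B gene: Bb × Bb → 1 BB, 2 Bb, 1 bb → 3 B_ : 1 bb (out of 4)
Genotype classes (out of 4 × 4 = 16): A_B_ = 3×3 = 9; A_bb = 3×1 = 3; aaB_ = 1×3 = 3; aabb = 1×1 = 1
Apply the phenotype rules: A_B_ (9) + A_bb (3) + aaB_ (3) → colored; aabb (1) → white
Phenotype counts (out of 16): 15 colored, 1 white
colored: 15 out of 16 → fraction 15/16
Expected count = 15/16 × 1952 = 1830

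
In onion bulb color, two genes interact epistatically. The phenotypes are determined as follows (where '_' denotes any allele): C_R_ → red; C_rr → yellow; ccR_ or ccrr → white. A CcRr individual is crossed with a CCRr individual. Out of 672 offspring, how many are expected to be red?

Cross: CcRr × CCRr — consider each gene separately:
C gene: Cc × CC → 2 CC, 2 Cc → 4 C_ (out of 4)
R gene: Rr × Rr → 1 RR, 2 Rr, 1 rr → 3 R_ : 1 rr (out of 4)
Genotype classes (out of 4 × 4 = 16): C_R_ = 4×3 = 12; C_rr = 4×1 = 4
Apply the phenotype rules: C_R_ (12) → red; C_rr (4) → yellow
Phenotype counts (out of 16): 12 red, 4 yellow
red: 12 out of 16 → fraction 3/4
Expected count = 3/4 × 672 = 504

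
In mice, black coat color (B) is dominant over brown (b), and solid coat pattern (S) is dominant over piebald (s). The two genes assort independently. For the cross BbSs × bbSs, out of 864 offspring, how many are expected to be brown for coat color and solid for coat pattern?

Dihybrid cross BbSs × bbSs — consider each gene separately:
coat color: Bb × bb → 2 Bb, 2 bb → 2 B_ : 2 bb (out of 4)
coat pattern: Ss × Ss → 1 SS, 2 Ss, 1 ss → 3 S_ : 1 ss (out of 4)
Looking for: brown (bb) and solid (S_)
P(brown) = 2/4, P(solid) = 3/4
P(both) = 2/4 × 3/4 = 6/16 = 3/8
Expected count = 3/8 × 864 = 324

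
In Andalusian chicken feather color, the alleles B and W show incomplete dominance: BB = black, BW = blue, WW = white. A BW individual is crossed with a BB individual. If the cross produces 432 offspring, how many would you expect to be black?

Punnett square for BW × BB:
Offspring genotypes: 2 BB, 2 BW
Phenotype counts: 2 black, 2 blue
black: 2 out of 4 → fraction 1/2
Expected count = 1/2 × 432 = 216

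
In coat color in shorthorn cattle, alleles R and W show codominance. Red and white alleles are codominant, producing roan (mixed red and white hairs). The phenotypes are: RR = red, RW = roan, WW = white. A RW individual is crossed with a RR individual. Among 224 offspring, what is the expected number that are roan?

Punnett square for RW × RR:
Offspring genotypes: 2 RR, 2 RW
Phenotype counts: 2 red, 2 roan
roan: 2 out of 4 → fraction 1/2
Expected count = 1/2 × 224 = 112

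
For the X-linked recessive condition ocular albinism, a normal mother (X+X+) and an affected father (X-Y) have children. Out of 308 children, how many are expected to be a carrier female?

Cross: X+X+ × X-Y
Offspring: 2 X+X-, 2 X+Y
Probability of a carrier female: 2/4 = 1/2
Expected count = 1/2 × 308 = 154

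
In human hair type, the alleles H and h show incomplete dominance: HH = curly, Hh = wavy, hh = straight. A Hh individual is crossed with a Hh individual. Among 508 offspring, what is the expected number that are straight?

Punnett square for Hh × Hh:
Offspring genotypes: 1 HH, 2 Hh, 1 hh
Phenotype counts: 1 curly, 2 wavy, 1 straight
straight: 1 out of 4 → fraction 1/4
Expected count = 1/4 × 508 = 127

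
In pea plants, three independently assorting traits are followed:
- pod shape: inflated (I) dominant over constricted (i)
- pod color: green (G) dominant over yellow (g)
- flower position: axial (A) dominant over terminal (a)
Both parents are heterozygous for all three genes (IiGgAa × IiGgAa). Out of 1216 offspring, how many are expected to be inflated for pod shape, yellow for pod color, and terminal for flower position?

Trihybrid cross: IiGgAa × IiGgAa
Each trait segregates independently with a 3:1 phenotypic ratio, so each gene contributes 3/4 (dominant) or 1/4 (recessive).
Target: inflated (pod shape), yellow (pod color), terminal (flower position)
Probability = product of independent per-trait probabilities
= 3/4 × 1/4 × 1/4 = 3/64
Expected count = 3/64 × 1216 = 57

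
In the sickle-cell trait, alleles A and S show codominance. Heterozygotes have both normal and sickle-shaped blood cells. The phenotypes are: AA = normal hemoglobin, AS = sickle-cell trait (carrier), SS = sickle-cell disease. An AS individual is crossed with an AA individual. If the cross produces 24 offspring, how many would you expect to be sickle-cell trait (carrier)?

Punnett square for AS × AA:
Offspring genotypes: 2 AA, 2 AS
Phenotype counts: 2 normal hemoglobin, 2 sickle-cell trait (carrier)
sickle-cell trait (carrier): 2 out of 4 → fraction 1/2
Expected count = 1/2 × 24 = 12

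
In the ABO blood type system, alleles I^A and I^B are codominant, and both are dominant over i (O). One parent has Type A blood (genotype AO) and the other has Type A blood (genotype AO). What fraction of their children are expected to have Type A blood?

Cross: AO × AO
Possible offspring genotypes: 1 AA, 2 AO, 1 OO
Blood type counts: 3 Type A, 1 Type O
Probability of Type A: 3/4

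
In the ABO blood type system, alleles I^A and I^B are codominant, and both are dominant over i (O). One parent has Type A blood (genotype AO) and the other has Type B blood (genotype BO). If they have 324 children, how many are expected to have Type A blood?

Cross: AO × BO
Possible offspring genotypes: 1 AB, 1 AO, 1 BO, 1 OO
Blood type counts: 1 Type AB, 1 Type A, 1 Type B, 1 Type O
Probability of Type A: 1/4
Expected count = 1/4 × 324 = 81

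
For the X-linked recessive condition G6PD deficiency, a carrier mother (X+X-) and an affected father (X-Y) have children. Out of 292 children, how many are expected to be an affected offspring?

Cross: X+X- × X-Y
Offspring: 1 X+X-, 1 X+Y, 1 X-X-, 1 X-Y
Probability of an affected offspring: 2/4 = 1/2
Expected count = 1/2 × 292 = 146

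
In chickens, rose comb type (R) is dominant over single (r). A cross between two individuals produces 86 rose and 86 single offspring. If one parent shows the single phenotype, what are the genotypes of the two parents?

Observed offspring: 86 rose, 86 single
The observed ratio simplifies to 1:1. One parent shows single, so its genotype must be rr. A 1:1 offspring split requires the other parent to be heterozygous (Rr).
Parent genotypes: rr × Rr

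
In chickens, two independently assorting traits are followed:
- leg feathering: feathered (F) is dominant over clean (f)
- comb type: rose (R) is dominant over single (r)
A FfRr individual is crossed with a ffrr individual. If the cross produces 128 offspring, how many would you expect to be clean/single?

Dihybrid cross FfRr × ffrr — consider each gene separately:
leg feathering: Ff × ff → 2 Ff, 2 ff → 2 F_ : 2 ff (out of 4)
comb type: Rr × rr → 2 Rr, 2 rr → 2 R_ : 2 rr (out of 4)
Combine (counts out of 4 × 4 = 16): feathered/rose (F_R_) = 2×2 = 4; feathered/single (F_rr) = 2×2 = 4; clean/rose (ffR_) = 2×2 = 4; clean/single (ffrr) = 2×2 = 4
Phenotype counts (out of 16): 4 feathered/rose, 4 feathered/single, 4 clean/rose, 4 clean/single
clean/single: 4 out of 16 → fraction 1/4
Expected count = 1/4 × 128 = 32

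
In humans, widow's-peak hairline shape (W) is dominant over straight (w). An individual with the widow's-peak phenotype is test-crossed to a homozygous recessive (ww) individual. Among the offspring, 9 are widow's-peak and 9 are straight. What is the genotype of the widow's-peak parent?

Test cross: ? × ww
Offspring: 9 widow's-peak, 9 straight — approximately 1:1.
A 1:1 ratio in a test cross indicates the unknown parent is heterozygous (Ww).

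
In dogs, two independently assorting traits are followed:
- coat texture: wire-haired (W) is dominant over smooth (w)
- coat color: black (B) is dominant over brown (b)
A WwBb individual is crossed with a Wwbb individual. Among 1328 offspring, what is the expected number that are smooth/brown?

Dihybrid cross WwBb × Wwbb — consider each gene separately:
coat texture: Ww × Ww → 1 WW, 2 Ww, 1 ww → 3 W_ : 1 ww (out of 4)
coat color: Bb × bb → 2 Bb, 2 bb → 2 B_ : 2 bb (out of 4)
Combine (counts out of 4 × 4 = 16): wire-haired/black (W_B_) = 3×2 = 6; wire-haired/brown (W_bb) = 3×2 = 6; smooth/black (wwB_) = 1×2 = 2; smooth/brown (wwbb) = 1×2 = 2
Phenotype counts (out of 16): 6 wire-haired/black, 6 wire-haired/brown, 2 smooth/black, 2 smooth/brown
smooth/brown: 2 out of 16 → fraction 1/8
Expected count = 1/8 × 1328 = 166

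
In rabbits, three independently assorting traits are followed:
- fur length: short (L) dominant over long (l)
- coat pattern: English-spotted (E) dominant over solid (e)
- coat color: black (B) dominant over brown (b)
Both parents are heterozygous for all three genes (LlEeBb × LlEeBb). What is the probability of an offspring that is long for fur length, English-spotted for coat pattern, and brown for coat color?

Trihybrid cross: LlEeBb × LlEeBb
Each trait segregates independently with a 3:1 phenotypic ratio, so each gene contributes 3/4 (dominant) or 1/4 (recessive).
Target: long (fur length), English-spotted (coat pattern), brown (coat color)
Probability = product of independent per-trait probabilities
= 1/4 × 3/4 × 1/4 = 3/64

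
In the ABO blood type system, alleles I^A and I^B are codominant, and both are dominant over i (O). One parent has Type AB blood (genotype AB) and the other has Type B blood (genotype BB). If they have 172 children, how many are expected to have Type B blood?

Cross: AB × BB
Possible offspring genotypes: 2 AB, 2 BB
Blood type counts: 2 Type AB, 2 Type B
Probability of Type B: 2/4 = 1/2
Expected count = 1/2 × 172 = 86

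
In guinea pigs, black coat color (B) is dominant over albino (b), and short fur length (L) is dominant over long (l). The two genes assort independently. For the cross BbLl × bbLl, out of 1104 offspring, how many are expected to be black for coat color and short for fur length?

Dihybrid cross BbLl × bbLl — consider each gene separately:
coat color: Bb × bb → 2 Bb, 2 bb → 2 B_ : 2 bb (out of 4)
fur length: Ll × Ll → 1 LL, 2 Ll, 1 ll → 3 L_ : 1 ll (out of 4)
Looking for: black (B_) and short (L_)
P(black) = 2/4, P(short) = 3/4
P(both) = 2/4 × 3/4 = 6/16 = 3/8
Expected count = 3/8 × 1104 = 414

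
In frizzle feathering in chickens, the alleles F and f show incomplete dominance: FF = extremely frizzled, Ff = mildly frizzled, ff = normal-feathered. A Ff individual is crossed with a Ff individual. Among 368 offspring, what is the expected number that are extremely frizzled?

Punnett square for Ff × Ff:
Offspring genotypes: 1 FF, 2 Ff, 1 ff
Phenotype counts: 1 extremely frizzled, 2 mildly frizzled, 1 normal-feathered
extremely frizzled: 1 out of 4 → fraction 1/4
Expected count = 1/4 × 368 = 92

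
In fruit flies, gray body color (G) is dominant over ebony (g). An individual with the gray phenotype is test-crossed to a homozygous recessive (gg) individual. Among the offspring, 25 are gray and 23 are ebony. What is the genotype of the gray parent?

Test cross: ? × gg
Offspring: 25 gray, 23 ebony — approximately 1:1.
A 1:1 ratio in a test cross indicates the unknown parent is heterozygous (Gg).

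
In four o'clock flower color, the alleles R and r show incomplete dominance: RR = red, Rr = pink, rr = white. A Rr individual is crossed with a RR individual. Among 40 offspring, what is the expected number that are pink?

Punnett square for Rr × RR:
Offspring genotypes: 2 RR, 2 Rr
Phenotype counts: 2 red, 2 pink
pink: 2 out of 4 → fraction 1/2
Expected count = 1/2 × 40 = 20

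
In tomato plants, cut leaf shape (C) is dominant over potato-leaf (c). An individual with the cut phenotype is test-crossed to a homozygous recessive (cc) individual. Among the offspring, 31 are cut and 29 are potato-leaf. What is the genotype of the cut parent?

Test cross: ? × cc
Offspring: 31 cut, 29 potato-leaf — approximately 1:1.
A 1:1 ratio in a test cross indicates the unknown parent is heterozygous (Cc).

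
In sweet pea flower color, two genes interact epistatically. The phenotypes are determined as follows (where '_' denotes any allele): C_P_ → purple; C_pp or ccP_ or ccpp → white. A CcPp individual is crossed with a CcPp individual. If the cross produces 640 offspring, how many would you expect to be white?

Cross: CcPp × CcPp — consider each gene separately:
C gene: Cc × Cc → 1 CC, 2 Cc, 1 cc → 3 C_ : 1 cc (out of 4)
P gene: Pp × Pp → 1 PP, 2 Pp, 1 pp → 3 P_ : 1 pp (out of 4)
Genotype classes (out of 4 × 4 = 16): C_P_ = 3×3 = 9; C_pp = 3×1 = 3; ccP_ = 1×3 = 3; ccpp = 1×1 = 1
Apply the phenotype rules: C_P_ (9) → purple; C_pp (3) + ccP_ (3) + ccpp (1) → white
Phenotype counts (out of 16): 9 purple, 7 white
white: 7 out of 16 → fraction 7/16
Expected count = 7/16 × 640 = 280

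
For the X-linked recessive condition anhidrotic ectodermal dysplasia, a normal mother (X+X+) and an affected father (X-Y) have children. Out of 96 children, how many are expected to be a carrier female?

Cross: X+X+ × X-Y
Offspring: 2 X+X-, 2 X+Y
Probability of a carrier female: 2/4 = 1/2
Expected count = 1/2 × 96 = 48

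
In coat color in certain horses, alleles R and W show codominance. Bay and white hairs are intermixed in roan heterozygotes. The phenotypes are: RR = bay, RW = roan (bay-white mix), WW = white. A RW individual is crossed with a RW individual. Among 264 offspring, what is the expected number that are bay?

Punnett square for RW × RW:
Offspring genotypes: 1 RR, 2 RW, 1 WW
Phenotype counts: 1 bay, 2 roan (bay-white mix), 1 white
bay: 1 out of 4 → fraction 1/4
Expected count = 1/4 × 264 = 66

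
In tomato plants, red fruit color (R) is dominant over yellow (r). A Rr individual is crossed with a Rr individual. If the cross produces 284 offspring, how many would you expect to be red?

Punnett square for Rr × Rr:
Offspring genotypes: 1 RR, 2 Rr, 1 rr
red: 3, yellow: 1
red: 3 out of 4 → fraction 3/4
Expected count = 3/4 × 284 = 213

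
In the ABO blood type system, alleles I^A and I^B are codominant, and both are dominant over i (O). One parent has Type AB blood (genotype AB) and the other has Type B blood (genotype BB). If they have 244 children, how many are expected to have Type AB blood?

Cross: AB × BB
Possible offspring genotypes: 2 AB, 2 BB
Blood type counts: 2 Type AB, 2 Type B
Probability of Type AB: 2/4 = 1/2
Expected count = 1/2 × 244 = 122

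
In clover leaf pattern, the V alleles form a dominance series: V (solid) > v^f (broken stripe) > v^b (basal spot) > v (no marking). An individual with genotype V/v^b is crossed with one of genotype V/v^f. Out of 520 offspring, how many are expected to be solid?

Cross: V/v^b × V/v^f
Allele dominance: V > v^f > v^b > v
Offspring genotypes: 1 V/V, 1 V/v^f, 1 V/v^b, 1 v^f/v^b
Phenotype counts: 3 solid, 1 broken stripe
solid: 3 out of 4 → fraction 3/4
Expected count = 3/4 × 520 = 390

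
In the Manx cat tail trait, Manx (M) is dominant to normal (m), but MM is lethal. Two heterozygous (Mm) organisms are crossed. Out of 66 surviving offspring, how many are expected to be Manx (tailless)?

Cross: Mm × Mm
Punnett square offspring (before lethality): 1 MM, 2 Mm, 1 mm
The MM genotype is lethal (embryos die); surviving offspring: 2 Mm, 1 mm
Manx (tailless): 2 out of 3 → fraction 2/3
Expected count = 2/3 × 66 = 44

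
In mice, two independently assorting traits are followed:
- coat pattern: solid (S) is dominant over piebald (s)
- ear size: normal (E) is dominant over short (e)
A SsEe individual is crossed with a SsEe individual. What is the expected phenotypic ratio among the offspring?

Dihybrid cross SsEe × SsEe — consider each gene separately:
coat pattern: Ss × Ss → 1 SS, 2 Ss, 1 ss → 3 S_ : 1 ss (out of 4)
ear size: Ee × Ee → 1 EE, 2 Ee, 1 ee → 3 E_ : 1 ee (out of 4)
Combine (counts out of 4 × 4 = 16): solid/normal (S_E_) = 3×3 = 9; solid/short (S_ee) = 3×1 = 3; piebald/normal (ssE_) = 1×3 = 3; piebald/short (ssee) = 1×1 = 1
Phenotype counts (out of 16): 9 solid/normal, 3 solid/short, 3 piebald/normal, 1 piebald/short
Ratio: 9 solid/normal : 3 solid/short : 3 piebald/normal : 1 piebald/short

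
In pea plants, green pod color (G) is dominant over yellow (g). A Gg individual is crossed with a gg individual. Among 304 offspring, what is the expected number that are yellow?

Punnett square for Gg × gg:
Offspring genotypes: 2 Gg, 2 gg
green: 2, yellow: 2
yellow: 2 out of 4 → fraction 1/2
Expected count = 1/2 × 304 = 152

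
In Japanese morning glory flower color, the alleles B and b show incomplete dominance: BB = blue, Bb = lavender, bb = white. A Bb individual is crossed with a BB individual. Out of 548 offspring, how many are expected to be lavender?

Punnett square for Bb × BB:
Offspring genotypes: 2 BB, 2 Bb
Phenotype counts: 2 blue, 2 lavender
lavender: 2 out of 4 → fraction 1/2
Expected count = 1/2 × 548 = 274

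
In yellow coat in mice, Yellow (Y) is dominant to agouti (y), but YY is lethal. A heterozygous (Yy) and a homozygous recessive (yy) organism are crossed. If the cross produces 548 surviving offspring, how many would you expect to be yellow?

Cross: Yy × yy
Punnett square offspring (before lethality): 2 Yy, 2 yy
No YY offspring are produced in this cross.
yellow: 2 out of 4 → fraction 1/2
Expected count = 1/2 × 548 = 274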